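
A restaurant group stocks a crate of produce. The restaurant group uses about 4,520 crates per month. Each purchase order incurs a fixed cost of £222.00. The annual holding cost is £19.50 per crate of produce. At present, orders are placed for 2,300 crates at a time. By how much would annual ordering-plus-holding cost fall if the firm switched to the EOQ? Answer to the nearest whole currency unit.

Annual demand D = 4,520 × 12 = 54,240.
EOQ = √(2DS/H) = √(2 × 54,240 × 222 / 19.5) ≈ 1111.31.
Cost at Q* = (D/Q*)S + (Q*/2)H = √(2DSH) ≈ £21,670.48.
Cost at Q = 2,300: (54,240/2,300)×222 + (2,300/2)×19.5 = £5,235.34 + £22,425.00 = £27,660.34.
Excess = £27,660.34 − £21,670.48 = £5,989.85.

Extra cost ≈ £5,990 per year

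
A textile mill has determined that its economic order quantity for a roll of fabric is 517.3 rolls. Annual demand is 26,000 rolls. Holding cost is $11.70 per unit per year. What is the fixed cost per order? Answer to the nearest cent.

Squaring Q* = √(2DS/H) gives Q*² = 2DS/H.
From Q* = √(2DS/H): S = Q*²H / (2D) = 517.3² × 11.7 / (2 × 26,000) = 60.2098.

S ≈ $60.21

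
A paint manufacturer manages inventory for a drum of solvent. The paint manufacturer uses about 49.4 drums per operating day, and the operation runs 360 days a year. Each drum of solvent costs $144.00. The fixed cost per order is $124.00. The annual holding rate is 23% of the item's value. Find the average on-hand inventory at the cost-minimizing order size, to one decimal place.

Annual demand D = 49.4 × 360 = 17,784.
Holding cost H = 0.23 × $144.00 = $33.1200 per unit per year.
EOQ = √(2DS/H) = √(2 × 17,784 × 124 / 33.12) ≈ 364.92.
Average inventory = Q*/2 ≈ 364.92 / 2 = 182.459.

Average inventory ≈ 182.5 drums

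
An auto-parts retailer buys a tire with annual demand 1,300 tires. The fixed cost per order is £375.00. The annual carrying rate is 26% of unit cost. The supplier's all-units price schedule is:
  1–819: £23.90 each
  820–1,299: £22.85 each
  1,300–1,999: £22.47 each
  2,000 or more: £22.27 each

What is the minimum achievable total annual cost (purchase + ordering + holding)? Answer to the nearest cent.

TC* ≈ £32,735.32

Holding cost per unit per year at price C is H = 0.26·C.
Candidates are each tier's EOQ (if it falls in that tier) and each price-break quantity.
EOQ at £23.90 = 396.1 (feasible in tier 1): TC = 1,300×£23.90 + (1,300/396.1)×375 + (396.1/2)×0.26×£23.90 = £33,531.43.
EOQ at £22.85 = 405.1 < 820, so use break Q=820: TC = 1,300×£22.85 + (1,300/820.0)×375 + (820.0/2)×0.26×£22.85 = £32,735.32.
EOQ at £22.47 = 408.5 < 1300, so use break Q=1300: TC = 1,300×£22.47 + (1,300/1300.0)×375 + (1300.0/2)×0.26×£22.47 = £33,383.43.
EOQ at £22.27 = 410.4 < 2000, so use break Q=2000: TC = 1,300×£22.27 + (1,300/2000.0)×375 + (2000.0/2)×0.26×£22.27 = £34,984.95.
Lowest total cost among the candidates is at Q = 820.0.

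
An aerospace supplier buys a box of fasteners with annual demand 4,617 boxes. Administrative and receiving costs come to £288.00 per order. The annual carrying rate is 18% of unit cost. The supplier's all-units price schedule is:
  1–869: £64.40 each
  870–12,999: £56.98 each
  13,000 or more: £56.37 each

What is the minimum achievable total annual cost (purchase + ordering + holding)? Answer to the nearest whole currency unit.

Holding cost per unit per year at price C is H = 0.18·C.
Evaluate total cost at each tier's feasible EOQ or, if the EOQ is below the tier, at the tier's minimum quantity.
EOQ at £64.40 = 479.0 (feasible in tier 1): TC = 4,617×£64.40 + (4,617/479.0)×288 + (479.0/2)×0.18×£64.40 = £302,887.07.
EOQ at £56.98 = 509.2 < 870, so use break Q=870: TC = 4,617×£56.98 + (4,617/870.0)×288 + (870.0/2)×0.18×£56.98 = £269,066.58.
EOQ at £56.37 = 512.0 < 13000, so use break Q=13000: TC = 4,617×£56.37 + (4,617/13000.0)×288 + (13000.0/2)×0.18×£56.37 = £326,315.47.
Lowest total cost among the candidates is at Q = 870.0.

TC* ≈ £269,067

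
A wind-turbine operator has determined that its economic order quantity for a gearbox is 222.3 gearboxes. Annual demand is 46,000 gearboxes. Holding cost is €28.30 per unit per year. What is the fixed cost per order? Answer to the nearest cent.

S ≈ €15.20

Squaring Q* = √(2DS/H) gives Q*² = 2DS/H.
From Q* = √(2DS/H): S = Q*²H / (2D) = 222.3² × 28.3 / (2 × 46,000) = 15.2012.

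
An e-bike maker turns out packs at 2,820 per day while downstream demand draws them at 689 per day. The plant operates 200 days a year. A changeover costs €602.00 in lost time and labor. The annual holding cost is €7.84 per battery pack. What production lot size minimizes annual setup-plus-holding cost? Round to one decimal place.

Q* ≈ 5,291.9 packs

Annual demand D = 689 × 200 = 137,800.
Production build-up factor (1 − d/p) = 1 − 689/2,820 = 0.7557.
Q* = √(2DS / (H(1 − d/p))) = √(2 × 137,800 × 602 / (7.84 × 0.7557)).
= √(165,911,200 / 5.9245) ≈ 5291.912.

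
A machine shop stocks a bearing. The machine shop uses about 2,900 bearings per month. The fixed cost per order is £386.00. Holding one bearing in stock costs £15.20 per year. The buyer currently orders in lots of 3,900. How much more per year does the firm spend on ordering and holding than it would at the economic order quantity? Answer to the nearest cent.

Annual demand D = 2,900 × 12 = 34,800.
EOQ = √(2DS/H) = √(2 × 34,800 × 386 / 15.2) ≈ 1329.46.
Cost at Q* = (D/Q*)S + (Q*/2)H = √(2DSH) ≈ £20,207.85.
Cost at Q = 3,900: (34,800/3,900)×386 + (3,900/2)×15.2 = £3,444.31 + £29,640.00 = £33,084.31.
Excess = £33,084.31 − £20,207.85 = £12,876.46.

Extra cost ≈ £12,876.46 per year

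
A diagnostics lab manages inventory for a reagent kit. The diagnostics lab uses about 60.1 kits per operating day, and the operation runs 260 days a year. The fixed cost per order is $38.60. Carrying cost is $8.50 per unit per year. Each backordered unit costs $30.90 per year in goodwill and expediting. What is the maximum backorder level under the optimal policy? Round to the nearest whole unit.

Annual demand D = 60.1 × 260 = 15,626.
With planned backorders, Q* = √(2DS/H) · √((H+B)/B).
√(2DS/H) = √(2 × 15,626 × 38.6 / 8.5) = 376.724.
√((H+B)/B) = √((8.5+30.9)/30.9) = 1.1292.
Q* ≈ 425.395.
S* = Q* · H/(H+B) = 425.395 × 8.5/39.4 ≈ 91.773.

S* ≈ 92 kits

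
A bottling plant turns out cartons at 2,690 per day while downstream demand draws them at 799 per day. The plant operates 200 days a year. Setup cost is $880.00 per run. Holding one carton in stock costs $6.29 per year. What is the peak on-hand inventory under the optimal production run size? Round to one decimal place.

I_max ≈ 5,606.5 cartons

Annual demand D = 799 × 200 = 159,800.
Production build-up factor (1 − d/p) = 1 − 799/2,690 = 0.7030.
Q* = √(2DS / (H(1 − d/p))) = √(2 × 159,800 × 880 / (6.29 × 0.7030)).
= √(281,248,000 / 4.4217) ≈ 7975.350.
Maximum inventory = Q*(1 − d/p) = 7975.350 × 0.7030 ≈ 5606.464.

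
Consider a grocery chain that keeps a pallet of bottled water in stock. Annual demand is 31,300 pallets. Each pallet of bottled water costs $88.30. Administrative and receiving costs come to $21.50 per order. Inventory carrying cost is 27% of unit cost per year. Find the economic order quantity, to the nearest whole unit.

Holding cost H = 0.27 × $88.30 = $23.8410 per unit per year.
EOQ = √(2DS / H) = √(2 × 31,300 × 21.5 / 23.841).
= √(1,345,900 / 23.841) = √56,453.1689 ≈ 237.599.

Q* ≈ 238 pallets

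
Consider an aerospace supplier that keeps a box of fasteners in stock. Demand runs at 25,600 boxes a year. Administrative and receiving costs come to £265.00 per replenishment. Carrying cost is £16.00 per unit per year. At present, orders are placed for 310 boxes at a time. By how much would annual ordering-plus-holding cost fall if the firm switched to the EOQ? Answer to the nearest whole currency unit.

Extra cost ≈ £9,630 per year

EOQ = √(2DS/H) = √(2 × 25,600 × 265 / 16) ≈ 920.87.
Cost at Q* = (D/Q*)S + (Q*/2)H = √(2DSH) ≈ £14,733.91.
Cost at Q = 310: (25,600/310)×265 + (310/2)×16 = £21,883.87 + £2,480.00 = £24,363.87.
Excess = £24,363.87 − £14,733.91 = £9,629.96.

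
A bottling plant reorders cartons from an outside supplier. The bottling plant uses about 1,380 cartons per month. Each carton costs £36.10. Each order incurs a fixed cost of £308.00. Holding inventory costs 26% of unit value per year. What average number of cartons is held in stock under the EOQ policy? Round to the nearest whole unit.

Average inventory ≈ 521 cartons

Annual demand D = 1,380 × 12 = 16,560.
Holding cost H = 0.26 × £36.10 = £9.3860 per unit per year.
EOQ = √(2DS/H) = √(2 × 16,560 × 308 / 9.386) ≈ 1042.51.
Average inventory = Q*/2 ≈ 1042.51 / 2 = 521.255.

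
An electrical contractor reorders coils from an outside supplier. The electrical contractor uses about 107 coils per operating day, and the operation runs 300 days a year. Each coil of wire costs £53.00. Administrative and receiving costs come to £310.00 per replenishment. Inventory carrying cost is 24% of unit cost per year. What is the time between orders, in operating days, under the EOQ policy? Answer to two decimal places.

Annual demand D = 107 × 300 = 32,100.
Holding cost H = 0.24 × £53.00 = £12.7200 per unit per year.
The optimal lot size = √(2DS/H) = √(2 × 32,100 × 310 / 12.72) ≈ 1250.85.
Cycle time = Q*/D × 300 = 1250.85 / 32,100 × 300 ≈ 11.690 days.

T ≈ 11.69 days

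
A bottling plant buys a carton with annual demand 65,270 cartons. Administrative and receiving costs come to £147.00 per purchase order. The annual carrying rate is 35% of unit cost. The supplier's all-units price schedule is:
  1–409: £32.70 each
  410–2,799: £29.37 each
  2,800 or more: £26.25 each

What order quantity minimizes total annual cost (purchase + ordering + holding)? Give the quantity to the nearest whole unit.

Q* ≈ 2,800 cartons

Holding cost per unit per year at price C is H = 0.35·C.
For each price level, check whether its EOQ is feasible; otherwise the best quantity at that price is the breakpoint.
Tier 1 (£32.70): EOQ = 1294.9 exceeds tier's upper bound 409, so this tier is dominated.
EOQ at £29.37 = 1366.3 (feasible in tier 2): TC = 65,270×£29.37 + (65,270/1366.3)×147 + (1366.3/2)×0.35×£29.37 = £1,931,024.73.
EOQ at £26.25 = 1445.2 < 2800, so use break Q=2800: TC = 65,270×£26.25 + (65,270/2800.0)×147 + (2800.0/2)×0.35×£26.25 = £1,729,626.68.
Lowest total cost is £1,729,626.68 at Q = 2800.0.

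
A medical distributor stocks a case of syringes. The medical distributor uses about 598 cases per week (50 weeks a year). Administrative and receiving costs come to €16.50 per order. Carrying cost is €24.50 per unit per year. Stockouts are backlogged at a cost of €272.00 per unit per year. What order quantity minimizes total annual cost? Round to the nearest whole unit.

Q* ≈ 210 cases

Annual demand D = 598 × 50 = 29,900.
With planned backorders, Q* = √(2DS/H) · √((H+B)/B).
√(2DS/H) = √(2 × 29,900 × 16.5 / 24.5) = 200.683.
√((H+B)/B) = √((24.5+272)/272) = 1.0441.
Q* ≈ 209.526.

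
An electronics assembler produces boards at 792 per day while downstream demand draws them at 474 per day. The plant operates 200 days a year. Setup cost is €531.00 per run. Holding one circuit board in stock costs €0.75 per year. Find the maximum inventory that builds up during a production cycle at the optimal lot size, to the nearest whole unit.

I_max ≈ 7,342 boards

Annual demand D = 474 × 200 = 94,800.
Production build-up factor (1 − d/p) = 1 − 474/792 = 0.4015.
Q* = √(2DS / (H(1 − d/p))) = √(2 × 94,800 × 531 / (0.75 × 0.4015)).
= √(100,677,600 / 0.3011) ≈ 18284.573.
Maximum inventory = Q*(1 − d/p) = 18284.573 × 0.4015 ≈ 7341.533.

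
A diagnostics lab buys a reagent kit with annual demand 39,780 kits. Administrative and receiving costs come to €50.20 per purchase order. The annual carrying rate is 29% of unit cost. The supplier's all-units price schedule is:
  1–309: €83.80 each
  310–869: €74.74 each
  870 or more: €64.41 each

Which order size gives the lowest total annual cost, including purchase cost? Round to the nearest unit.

Holding cost per unit per year at price C is H = 0.29·C.
Candidates are each tier's EOQ (if it falls in that tier) and each price-break quantity.
Tier 1 (€83.80): EOQ = 405.4 exceeds tier's upper bound 309, so this tier is dominated.
EOQ at €74.74 = 429.3 (feasible in tier 2): TC = 39,780×€74.74 + (39,780/429.3)×50.2 + (429.3/2)×0.29×€74.74 = €2,982,461.31.
EOQ at €64.41 = 462.4 < 870, so use break Q=870: TC = 39,780×€64.41 + (39,780/870.0)×50.2 + (870.0/2)×0.29×€64.41 = €2,572,650.47.
Lowest total cost is €2,572,650.47 at Q = 870.0.

Q* ≈ 870 kits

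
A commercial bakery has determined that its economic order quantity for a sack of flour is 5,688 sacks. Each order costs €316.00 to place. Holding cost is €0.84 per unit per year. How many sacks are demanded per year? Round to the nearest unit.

The basic EOQ model gives Q* = √(2DS/H); rearrange for the unknown.
From Q* = √(2DS/H): D = Q*²H / (2S) = 5,688² × 0.84 / (2 × 316) = 43001.280.

D ≈ 43,001 sacks per year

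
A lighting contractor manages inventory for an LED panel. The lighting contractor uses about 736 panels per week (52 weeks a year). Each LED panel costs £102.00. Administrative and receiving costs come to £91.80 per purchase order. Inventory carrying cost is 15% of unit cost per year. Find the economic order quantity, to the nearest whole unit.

Annual demand D = 736 × 52 = 38,272.
Holding cost H = 0.15 × £102.00 = £15.3000 per unit per year.
EOQ = √(2DS / H) = √(2 × 38,272 × 91.8 / 15.3).
= √(7,026,739.2 / 15.3) = √459,264 ≈ 677.690.

Q* ≈ 678 panels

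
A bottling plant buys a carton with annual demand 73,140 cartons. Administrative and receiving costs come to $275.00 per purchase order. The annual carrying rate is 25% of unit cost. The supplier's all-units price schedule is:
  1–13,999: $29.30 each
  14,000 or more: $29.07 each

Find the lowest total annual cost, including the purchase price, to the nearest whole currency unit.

TC* ≈ $2,160,168

Holding cost per unit per year at price C is H = 0.25·C.
Candidates are each tier's EOQ (if it falls in that tier) and each price-break quantity.
EOQ at $29.30 = 2343.4 (feasible in tier 1): TC = 73,140×$29.30 + (73,140/2343.4)×275 + (2343.4/2)×0.25×$29.30 = $2,160,167.74.
EOQ at $29.07 = 2352.7 < 14000, so use break Q=14000: TC = 73,140×$29.07 + (73,140/14000.0)×275 + (14000.0/2)×0.25×$29.07 = $2,178,488.98.
Lowest total cost among the candidates is at Q = 2343.4.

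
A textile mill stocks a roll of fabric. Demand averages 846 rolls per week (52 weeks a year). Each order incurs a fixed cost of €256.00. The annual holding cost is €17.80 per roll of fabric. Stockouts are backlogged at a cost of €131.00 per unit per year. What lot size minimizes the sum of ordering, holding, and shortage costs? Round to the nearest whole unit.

Q* ≈ 1,199 rolls

Annual demand D = 846 × 52 = 43,992.
With planned backorders, Q* = √(2DS/H) · √((H+B)/B).
√(2DS/H) = √(2 × 43,992 × 256 / 17.8) = 1124.895.
√((H+B)/B) = √((17.8+131)/131) = 1.0658.
Q* ≈ 1198.885.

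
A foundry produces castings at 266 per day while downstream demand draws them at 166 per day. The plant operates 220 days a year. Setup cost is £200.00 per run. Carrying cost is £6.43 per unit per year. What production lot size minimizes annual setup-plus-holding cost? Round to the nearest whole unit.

Annual demand D = 166 × 220 = 36,520.
Production build-up factor (1 − d/p) = 1 − 166/266 = 0.3759.
Q* = √(2DS / (H(1 − d/p))) = √(2 × 36,520 × 200 / (6.43 × 0.3759)).
= √(14,608,000 / 2.4173) ≈ 2458.276.

Q* ≈ 2,458 castings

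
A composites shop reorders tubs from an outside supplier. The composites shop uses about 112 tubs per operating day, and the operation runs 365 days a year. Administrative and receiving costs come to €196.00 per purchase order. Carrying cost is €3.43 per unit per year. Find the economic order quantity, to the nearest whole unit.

Annual demand D = 112 × 365 = 40,880.
EOQ = √(2DS / H) = √(2 × 40,880 × 196 / 3.43).
= √(16,024,960 / 3.43) = √4,672,000 ≈ 2161.481.

Q* ≈ 2,161 tubs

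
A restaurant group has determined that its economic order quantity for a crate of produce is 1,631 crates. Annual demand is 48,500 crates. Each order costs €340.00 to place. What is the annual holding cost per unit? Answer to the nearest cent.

H ≈ €12.40

Squaring Q* = √(2DS/H) gives Q*² = 2DS/H.
From Q* = √(2DS/H): H = 2DS / Q*² = 2 × 48,500 × 340 / 1,631² = 12.3977.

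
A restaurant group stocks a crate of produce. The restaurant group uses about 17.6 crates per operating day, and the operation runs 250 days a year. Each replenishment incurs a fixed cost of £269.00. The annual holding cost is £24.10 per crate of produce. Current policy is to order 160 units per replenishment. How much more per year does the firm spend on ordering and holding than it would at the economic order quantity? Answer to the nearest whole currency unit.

Extra cost ≈ £1,772 per year

Annual demand D = 17.6 × 250 = 4,400.
EOQ = √(2DS/H) = √(2 × 4,400 × 269 / 24.1) ≈ 313.41.
Cost at Q* = (D/Q*)S + (Q*/2)H = √(2DSH) ≈ £7,553.11.
Cost at Q = 160: (4,400/160)×269 + (160/2)×24.1 = £7,397.50 + £1,928.00 = £9,325.50.
Excess = £9,325.50 − £7,553.11 = £1,772.39.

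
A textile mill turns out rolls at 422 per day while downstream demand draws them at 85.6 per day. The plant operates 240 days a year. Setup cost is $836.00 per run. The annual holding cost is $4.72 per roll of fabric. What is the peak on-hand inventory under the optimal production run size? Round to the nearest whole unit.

Annual demand D = 85.6 × 240 = 20,544.
Production build-up factor (1 − d/p) = 1 − 85.6/422 = 0.7972.
Q* = √(2DS / (H(1 − d/p))) = √(2 × 20,544 × 836 / (4.72 × 0.7972)).
= √(34,349,568 / 3.7626) ≈ 3021.467.
Maximum inventory = Q*(1 − d/p) = 3021.467 × 0.7972 ≈ 2408.582.

I_max ≈ 2,409 rolls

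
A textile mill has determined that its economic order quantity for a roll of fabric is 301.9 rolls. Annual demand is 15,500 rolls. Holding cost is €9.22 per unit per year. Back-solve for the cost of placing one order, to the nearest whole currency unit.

The basic EOQ model gives Q* = √(2DS/H); rearrange for the unknown.
From Q* = √(2DS/H): S = Q*²H / (2D) = 301.9² × 9.22 / (2 × 15,500) = 27.1079.

S ≈ €27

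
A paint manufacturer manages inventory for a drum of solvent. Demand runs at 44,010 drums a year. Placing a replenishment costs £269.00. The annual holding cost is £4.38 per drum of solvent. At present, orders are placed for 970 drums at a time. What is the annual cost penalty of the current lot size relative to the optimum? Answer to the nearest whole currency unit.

EOQ = √(2DS/H) = √(2 × 44,010 × 269 / 4.38) ≈ 2325.04.
Cost at Q* = (D/Q*)S + (Q*/2)H = √(2DSH) ≈ £10,183.66.
Cost at Q = 970: (44,010/970)×269 + (970/2)×4.38 = £12,204.84 + £2,124.30 = £14,329.14.
Excess = £14,329.14 − £10,183.66 = £4,145.48.

Extra cost ≈ £4,145 per year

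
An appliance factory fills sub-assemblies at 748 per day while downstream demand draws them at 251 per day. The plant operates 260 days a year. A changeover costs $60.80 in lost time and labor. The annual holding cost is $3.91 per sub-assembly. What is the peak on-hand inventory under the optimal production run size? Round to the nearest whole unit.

I_max ≈ 1,161 sub-assemblies

Annual demand D = 251 × 260 = 65,260.
Production build-up factor (1 − d/p) = 1 − 251/748 = 0.6644.
Q* = √(2DS / (H(1 − d/p))) = √(2 × 65,260 × 60.8 / (3.91 × 0.6644)).
= √(7,935,616 / 2.598) ≈ 1747.731.
Maximum inventory = Q*(1 − d/p) = 1747.731 × 0.6644 ≈ 1161.260.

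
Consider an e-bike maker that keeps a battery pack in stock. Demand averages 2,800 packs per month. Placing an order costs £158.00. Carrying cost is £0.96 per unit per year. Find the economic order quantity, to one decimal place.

Annual demand D = 2,800 × 12 = 33,600.
EOQ = √(2DS / H) = √(2 × 33,600 × 158 / 0.96).
= √(10,617,600 / 0.96) = √11,060,000 ≈ 3325.658.

Q* ≈ 3,325.7 packs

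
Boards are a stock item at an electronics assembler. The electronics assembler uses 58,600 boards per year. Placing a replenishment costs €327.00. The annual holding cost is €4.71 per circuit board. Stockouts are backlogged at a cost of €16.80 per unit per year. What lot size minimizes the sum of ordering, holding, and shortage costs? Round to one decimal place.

With planned backorders, Q* = √(2DS/H) · √((H+B)/B).
√(2DS/H) = √(2 × 58,600 × 327 / 4.71) = 2852.510.
√((H+B)/B) = √((4.71+16.8)/16.8) = 1.1315.
Q* ≈ 3227.697.

Q* ≈ 3,227.7 boards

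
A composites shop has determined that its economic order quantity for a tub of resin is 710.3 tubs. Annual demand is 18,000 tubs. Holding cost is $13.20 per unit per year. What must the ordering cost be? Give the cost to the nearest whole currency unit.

S ≈ $185

Invert the EOQ relation Q*² = 2DS/H.
From Q* = √(2DS/H): S = Q*²H / (2D) = 710.3² × 13.2 / (2 × 18,000) = 184.9929.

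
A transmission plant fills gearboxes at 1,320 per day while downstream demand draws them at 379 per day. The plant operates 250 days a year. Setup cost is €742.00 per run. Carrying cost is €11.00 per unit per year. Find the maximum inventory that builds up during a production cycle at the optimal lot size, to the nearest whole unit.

I_max ≈ 3,019 gearboxes

Annual demand D = 379 × 250 = 94,750.
Production build-up factor (1 − d/p) = 1 − 379/1,320 = 0.7129.
Q* = √(2DS / (H(1 − d/p))) = √(2 × 94,750 × 742 / (11 × 0.7129)).
= √(140,609,000 / 7.8417) ≈ 4234.502.
Maximum inventory = Q*(1 − d/p) = 4234.502 × 0.7129 ≈ 3018.687.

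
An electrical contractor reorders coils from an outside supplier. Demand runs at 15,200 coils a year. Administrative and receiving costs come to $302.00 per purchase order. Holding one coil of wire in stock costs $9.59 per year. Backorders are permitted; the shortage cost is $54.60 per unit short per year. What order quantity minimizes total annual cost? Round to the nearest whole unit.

Q* ≈ 1,061 coils

With planned backorders, Q* = √(2DS/H) · √((H+B)/B).
√(2DS/H) = √(2 × 15,200 × 302 / 9.59) = 978.433.
√((H+B)/B) = √((9.59+54.6)/54.6) = 1.0843.
Q* ≈ 1060.885.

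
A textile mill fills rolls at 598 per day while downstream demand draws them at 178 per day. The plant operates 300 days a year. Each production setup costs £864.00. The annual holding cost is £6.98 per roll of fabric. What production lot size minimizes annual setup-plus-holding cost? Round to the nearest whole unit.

Annual demand D = 178 × 300 = 53,400.
Production build-up factor (1 − d/p) = 1 − 178/598 = 0.7023.
Q* = √(2DS / (H(1 − d/p))) = √(2 × 53,400 × 864 / (6.98 × 0.7023)).
= √(92,275,200 / 4.9023) ≈ 4338.511.

Q* ≈ 4,339 rolls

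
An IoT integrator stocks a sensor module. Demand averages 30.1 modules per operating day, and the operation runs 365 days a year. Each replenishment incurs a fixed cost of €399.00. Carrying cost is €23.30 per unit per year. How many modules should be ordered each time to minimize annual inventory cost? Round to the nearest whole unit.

Q* ≈ 613 modules

Annual demand D = 30.1 × 365 = 10,986.5.
EOQ = √(2DS / H) = √(2 × 10,986.5 × 399 / 23.3).
= √(8,767,227 / 23.3) = √376,275.8369 ≈ 613.413.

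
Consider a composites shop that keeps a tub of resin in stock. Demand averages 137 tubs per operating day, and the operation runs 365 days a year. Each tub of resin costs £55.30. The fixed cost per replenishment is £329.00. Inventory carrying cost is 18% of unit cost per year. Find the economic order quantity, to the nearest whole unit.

Annual demand D = 137 × 365 = 50,005.
Holding cost H = 0.18 × £55.30 = £9.9540 per unit per year.
EOQ = √(2DS / H) = √(2 × 50,005 × 329 / 9.954).
= √(32,903,290 / 9.954) = √3,305,534.4585 ≈ 1818.113.

Q* ≈ 1,818 tubs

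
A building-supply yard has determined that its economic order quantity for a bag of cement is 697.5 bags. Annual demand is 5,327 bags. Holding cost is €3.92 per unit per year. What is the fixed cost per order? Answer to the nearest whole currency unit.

S ≈ €179

Invert the EOQ relation Q*² = 2DS/H.
From Q* = √(2DS/H): S = Q*²H / (2D) = 697.5² × 3.92 / (2 × 5,327) = 179.0036.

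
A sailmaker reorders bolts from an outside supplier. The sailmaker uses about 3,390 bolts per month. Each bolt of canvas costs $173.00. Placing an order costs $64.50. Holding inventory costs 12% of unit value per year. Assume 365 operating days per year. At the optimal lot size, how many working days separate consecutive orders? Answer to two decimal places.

T ≈ 4.51 days

Annual demand D = 3,390 × 12 = 40,680.
Holding cost H = 0.12 × $173.00 = $20.7600 per unit per year.
Q* = √(2DS/H) = √(2 × 40,680 × 64.5 / 20.76) ≈ 502.77.
Cycle time = Q*/D × 365 = 502.77 / 40,680 × 365 ≈ 4.511 days.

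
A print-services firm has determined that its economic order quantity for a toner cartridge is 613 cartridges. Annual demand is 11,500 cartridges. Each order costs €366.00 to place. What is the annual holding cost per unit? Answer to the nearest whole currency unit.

H ≈ €22

Invert the EOQ relation Q*² = 2DS/H.
From Q* = √(2DS/H): H = 2DS / Q*² = 2 × 11,500 × 366 / 613² = 22.4021.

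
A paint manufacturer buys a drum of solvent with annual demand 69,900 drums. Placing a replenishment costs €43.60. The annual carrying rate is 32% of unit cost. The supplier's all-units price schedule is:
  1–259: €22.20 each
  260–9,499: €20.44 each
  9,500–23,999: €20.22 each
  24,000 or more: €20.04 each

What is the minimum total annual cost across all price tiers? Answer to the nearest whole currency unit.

TC* ≈ €1,435,070

Holding cost per unit per year at price C is H = 0.32·C.
Candidates are each tier's EOQ (if it falls in that tier) and each price-break quantity.
Tier 1 (€22.20): EOQ = 926.3 exceeds tier's upper bound 259, so this tier is dominated.
EOQ at €20.44 = 965.3 (feasible in tier 2): TC = 69,900×€20.44 + (69,900/965.3)×43.6 + (965.3/2)×0.32×€20.44 = €1,435,070.11.
EOQ at €20.22 = 970.6 < 9500, so use break Q=9500: TC = 69,900×€20.22 + (69,900/9500.0)×43.6 + (9500.0/2)×0.32×€20.22 = €1,444,433.20.
EOQ at €20.04 = 974.9 < 24000, so use break Q=24000: TC = 69,900×€20.04 + (69,900/24000.0)×43.6 + (24000.0/2)×0.32×€20.04 = €1,477,876.59.
Lowest total cost among the candidates is at Q = 965.3.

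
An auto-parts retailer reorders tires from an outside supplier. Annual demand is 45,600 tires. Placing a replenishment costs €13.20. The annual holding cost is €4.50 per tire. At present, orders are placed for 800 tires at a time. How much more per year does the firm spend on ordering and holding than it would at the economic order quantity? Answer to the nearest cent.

Extra cost ≈ €224.89 per year

EOQ = √(2DS/H) = √(2 × 45,600 × 13.2 / 4.5) ≈ 517.22.
Cost at Q* = (D/Q*)S + (Q*/2)H = √(2DSH) ≈ €2,327.51.
Cost at Q = 800: (45,600/800)×13.2 + (800/2)×4.5 = €752.40 + €1,800.00 = €2,552.40.
Excess = €2,552.40 − €2,327.51 = €224.89.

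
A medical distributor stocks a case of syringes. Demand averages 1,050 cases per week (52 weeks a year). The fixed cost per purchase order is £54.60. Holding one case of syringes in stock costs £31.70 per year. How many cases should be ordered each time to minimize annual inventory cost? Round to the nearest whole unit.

Annual demand D = 1,050 × 52 = 54,600.
EOQ = √(2DS / H) = √(2 × 54,600 × 54.6 / 31.7).
= √(5,962,320 / 31.7) = √188,085.8044 ≈ 433.689.

Q* ≈ 434 cases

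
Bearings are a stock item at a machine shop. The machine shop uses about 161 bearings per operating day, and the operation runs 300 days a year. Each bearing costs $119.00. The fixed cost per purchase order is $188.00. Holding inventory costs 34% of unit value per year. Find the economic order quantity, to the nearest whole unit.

Annual demand D = 161 × 300 = 48,300.
Holding cost H = 0.34 × $119.00 = $40.4600 per unit per year.
EOQ = √(2DS / H) = √(2 × 48,300 × 188 / 40.46).
= √(18,160,800 / 40.46) = √448,858.1315 ≈ 669.969.

Q* ≈ 670 bearings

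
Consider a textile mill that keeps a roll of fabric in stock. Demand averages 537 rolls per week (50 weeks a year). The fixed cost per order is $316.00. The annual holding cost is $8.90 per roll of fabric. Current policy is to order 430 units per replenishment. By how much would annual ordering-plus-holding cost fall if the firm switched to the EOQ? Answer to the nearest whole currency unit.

Extra cost ≈ $9,356 per year

Annual demand D = 537 × 50 = 26,850.
EOQ = √(2DS/H) = √(2 × 26,850 × 316 / 8.9) ≈ 1380.82.
Cost at Q* = (D/Q*)S + (Q*/2)H = √(2DSH) ≈ $12,289.26.
Cost at Q = 430: (26,850/430)×316 + (430/2)×8.9 = $19,731.63 + $1,913.50 = $21,645.13.
Excess = $21,645.13 − $12,289.26 = $9,355.87.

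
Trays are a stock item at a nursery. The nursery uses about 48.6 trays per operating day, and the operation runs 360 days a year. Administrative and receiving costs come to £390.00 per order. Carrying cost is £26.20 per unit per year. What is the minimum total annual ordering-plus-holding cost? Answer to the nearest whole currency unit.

TC* ≈ £18,909

Annual demand D = 48.6 × 360 = 17,496.
EOQ = √(2DS/H) = √(2 × 17,496 × 390 / 26.2) ≈ 721.72.
At the optimum the two cost components are equal, so total cost = 2·(Q*/2)H = Q*·H.
Minimum total = √(2DSH) = √(2 × 17,496 × 390 × 26.2) ≈ 18908.946.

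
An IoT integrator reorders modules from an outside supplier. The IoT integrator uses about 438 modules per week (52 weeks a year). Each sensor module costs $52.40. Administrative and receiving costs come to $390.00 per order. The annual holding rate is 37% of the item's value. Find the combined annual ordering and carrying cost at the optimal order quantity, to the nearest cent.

TC* ≈ $18,558.91

Annual demand D = 438 × 52 = 22,776.
Holding cost H = 0.37 × $52.40 = $19.3880 per unit per year.
EOQ = √(2DS/H) = √(2 × 22,776 × 390 / 19.388) ≈ 957.24.
At Q*, ordering cost (D/Q*)S equals holding cost (Q*/2)H, each = √(DSH/2).
Minimum total = √(2DSH) = √(2 × 22,776 × 390 × 19.388) ≈ 18558.913.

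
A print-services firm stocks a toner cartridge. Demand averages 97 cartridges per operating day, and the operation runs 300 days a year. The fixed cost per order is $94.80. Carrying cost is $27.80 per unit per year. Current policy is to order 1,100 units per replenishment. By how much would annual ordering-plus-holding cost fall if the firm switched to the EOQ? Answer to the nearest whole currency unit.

Annual demand D = 97 × 300 = 29,100.
EOQ = √(2DS/H) = √(2 × 29,100 × 94.8 / 27.8) ≈ 445.50.
Cost at Q* = (D/Q*)S + (Q*/2)H = √(2DSH) ≈ $12,384.77.
Cost at Q = 1,100: (29,100/1,100)×94.8 + (1,100/2)×27.8 = $2,507.89 + $15,290.00 = $17,797.89.
Excess = $17,797.89 − $12,384.77 = $5,413.12.

Extra cost ≈ $5,413 per year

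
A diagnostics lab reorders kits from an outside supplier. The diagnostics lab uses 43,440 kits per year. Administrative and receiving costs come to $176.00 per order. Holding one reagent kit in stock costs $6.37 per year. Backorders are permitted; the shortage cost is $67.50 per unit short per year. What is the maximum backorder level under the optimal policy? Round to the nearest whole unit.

S* ≈ 140 kits

With planned backorders, Q* = √(2DS/H) · √((H+B)/B).
√(2DS/H) = √(2 × 43,440 × 176 / 6.37) = 1549.339.
√((H+B)/B) = √((6.37+67.5)/67.5) = 1.0461.
Q* ≈ 1620.797.
S* = Q* · H/(H+B) = 1620.797 × 6.37/73.87 ≈ 139.766.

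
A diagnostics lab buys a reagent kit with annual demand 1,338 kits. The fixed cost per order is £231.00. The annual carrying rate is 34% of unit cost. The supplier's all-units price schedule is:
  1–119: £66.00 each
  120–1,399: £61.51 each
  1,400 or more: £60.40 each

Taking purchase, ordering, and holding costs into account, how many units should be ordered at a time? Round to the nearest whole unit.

Holding cost per unit per year at price C is H = 0.34·C.
Evaluate total cost at each tier's feasible EOQ or, if the EOQ is below the tier, at the tier's minimum quantity.
Tier 1 (£66.00): EOQ = 166.0 exceeds tier's upper bound 119, so this tier is dominated.
EOQ at £61.51 = 171.9 (feasible in tier 2): TC = 1,338×£61.51 + (1,338/171.9)×231 + (171.9/2)×0.34×£61.51 = £85,895.90.
EOQ at £60.40 = 173.5 < 1400, so use break Q=1400: TC = 1,338×£60.40 + (1,338/1400.0)×231 + (1400.0/2)×0.34×£60.40 = £95,411.17.
Lowest total cost is £85,895.90 at Q = 171.9.

Q* ≈ 172 kits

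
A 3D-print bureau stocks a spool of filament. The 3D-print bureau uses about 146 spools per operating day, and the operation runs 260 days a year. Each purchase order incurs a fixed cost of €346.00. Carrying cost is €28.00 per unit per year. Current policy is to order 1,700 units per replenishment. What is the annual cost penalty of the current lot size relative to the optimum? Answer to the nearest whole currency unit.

Annual demand D = 146 × 260 = 37,960.
EOQ = √(2DS/H) = √(2 × 37,960 × 346 / 28) ≈ 968.58.
Cost at Q* = (D/Q*)S + (Q*/2)H = √(2DSH) ≈ €27,120.34.
Cost at Q = 1,700: (37,960/1,700)×346 + (1,700/2)×28 = €7,725.98 + €23,800.00 = €31,525.98.
Excess = €31,525.98 − €27,120.34 = €4,405.63.

Extra cost ≈ €4,406 per year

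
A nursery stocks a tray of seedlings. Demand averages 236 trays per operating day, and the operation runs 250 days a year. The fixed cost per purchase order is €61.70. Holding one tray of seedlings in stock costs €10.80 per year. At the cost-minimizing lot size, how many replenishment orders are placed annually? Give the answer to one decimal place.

Annual demand D = 236 × 250 = 59,000.
Q* = √(2DS/H) = √(2 × 59,000 × 61.7 / 10.8) ≈ 821.05.
Orders per year = D / Q* = 59,000 / 821.05 ≈ 71.859.

N ≈ 71.9 orders per year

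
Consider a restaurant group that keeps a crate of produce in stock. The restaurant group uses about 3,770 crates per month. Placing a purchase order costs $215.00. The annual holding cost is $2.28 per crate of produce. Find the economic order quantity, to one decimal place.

Annual demand D = 3,770 × 12 = 45,240.
EOQ = √(2DS / H) = √(2 × 45,240 × 215 / 2.28).
= √(19,453,200 / 2.28) = √8,532,105.2632 ≈ 2920.977.

Q* ≈ 2,921.0 crates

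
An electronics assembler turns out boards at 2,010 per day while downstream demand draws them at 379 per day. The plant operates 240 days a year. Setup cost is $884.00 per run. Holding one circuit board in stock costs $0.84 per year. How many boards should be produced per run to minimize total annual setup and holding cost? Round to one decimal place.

Q* ≈ 15,360.2 boards

Annual demand D = 379 × 240 = 90,960.
Production build-up factor (1 − d/p) = 1 − 379/2,010 = 0.8114.
Q* = √(2DS / (H(1 − d/p))) = √(2 × 90,960 × 884 / (0.84 × 0.8114)).
= √(160,817,280 / 0.6816) ≈ 15360.232.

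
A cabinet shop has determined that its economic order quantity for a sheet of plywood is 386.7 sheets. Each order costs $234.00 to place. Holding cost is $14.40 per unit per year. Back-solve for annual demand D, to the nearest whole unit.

D ≈ 4,601 sheets per year

The basic EOQ model gives Q* = √(2DS/H); rearrange for the unknown.
From Q* = √(2DS/H): D = Q*²H / (2S) = 386.7² × 14.4 / (2 × 234) = 4601.135.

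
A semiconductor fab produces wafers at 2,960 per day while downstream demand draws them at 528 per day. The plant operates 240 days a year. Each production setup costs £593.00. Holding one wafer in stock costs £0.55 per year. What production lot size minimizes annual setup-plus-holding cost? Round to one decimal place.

Annual demand D = 528 × 240 = 126,720.
Production build-up factor (1 − d/p) = 1 − 528/2,960 = 0.8216.
Q* = √(2DS / (H(1 − d/p))) = √(2 × 126,720 × 593 / (0.55 × 0.8216)).
= √(150,289,920 / 0.4519) ≈ 18236.759.

Q* ≈ 18,236.8 wafers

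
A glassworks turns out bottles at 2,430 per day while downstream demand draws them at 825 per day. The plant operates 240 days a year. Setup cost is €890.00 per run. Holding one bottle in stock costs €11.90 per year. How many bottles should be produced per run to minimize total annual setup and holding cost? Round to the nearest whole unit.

Q* ≈ 6,696 bottles

Annual demand D = 825 × 240 = 198,000.
Production build-up factor (1 − d/p) = 1 − 825/2,430 = 0.6605.
Q* = √(2DS / (H(1 − d/p))) = √(2 × 198,000 × 890 / (11.9 × 0.6605)).
= √(352,440,000 / 7.8599) ≈ 6696.297.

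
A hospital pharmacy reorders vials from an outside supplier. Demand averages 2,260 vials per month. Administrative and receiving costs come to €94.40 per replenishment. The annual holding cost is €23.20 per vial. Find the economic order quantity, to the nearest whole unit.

Q* ≈ 470 vials

Annual demand D = 2,260 × 12 = 27,120.
EOQ = √(2DS / H) = √(2 × 27,120 × 94.4 / 23.2).
= √(5,120,256 / 23.2) = √220,700.6897 ≈ 469.788.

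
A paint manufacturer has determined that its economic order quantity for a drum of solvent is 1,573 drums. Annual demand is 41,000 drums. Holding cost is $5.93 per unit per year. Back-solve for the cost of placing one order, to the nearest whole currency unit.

S ≈ $179

The basic EOQ model gives Q* = √(2DS/H); rearrange for the unknown.
From Q* = √(2DS/H): S = Q*²H / (2D) = 1,573² × 5.93 / (2 × 41,000) = 178.9362.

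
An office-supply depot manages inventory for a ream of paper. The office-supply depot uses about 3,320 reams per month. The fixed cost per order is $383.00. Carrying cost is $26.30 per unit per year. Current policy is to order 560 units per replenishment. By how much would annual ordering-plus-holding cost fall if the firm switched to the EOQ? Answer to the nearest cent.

Extra cost ≈ $6,281.37 per year

Annual demand D = 3,320 × 12 = 39,840.
EOQ = √(2DS/H) = √(2 × 39,840 × 383 / 26.3) ≈ 1077.20.
Cost at Q* = (D/Q*)S + (Q*/2)H = √(2DSH) ≈ $28,330.35.
Cost at Q = 560: (39,840/560)×383 + (560/2)×26.3 = $27,247.71 + $7,364.00 = $34,611.71.
Excess = $34,611.71 − $28,330.35 = $6,281.37.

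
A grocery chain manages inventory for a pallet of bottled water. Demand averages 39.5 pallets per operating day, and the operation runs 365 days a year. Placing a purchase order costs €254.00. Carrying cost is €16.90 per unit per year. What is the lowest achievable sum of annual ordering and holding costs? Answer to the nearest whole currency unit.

Annual demand D = 39.5 × 365 = 14,417.5.
The optimal lot size = √(2DS/H) = √(2 × 14,417.5 × 254 / 16.9) ≈ 658.31.
At the optimum the two cost components are equal, so total cost = 2·(Q*/2)H = Q*·H.
Minimum total = √(2DSH) = √(2 × 14,417.5 × 254 × 16.9) ≈ 11125.517.

TC* ≈ €11,126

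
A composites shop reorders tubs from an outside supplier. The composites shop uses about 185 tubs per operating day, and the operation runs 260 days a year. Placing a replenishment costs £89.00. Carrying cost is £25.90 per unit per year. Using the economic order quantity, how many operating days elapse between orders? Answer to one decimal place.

T ≈ 3.1 days

Annual demand D = 185 × 260 = 48,100.
EOQ = √(2DS/H) = √(2 × 48,100 × 89 / 25.9) ≈ 574.95.
Cycle time = Q*/D × 260 = 574.95 / 48,100 × 260 ≈ 3.108 days.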